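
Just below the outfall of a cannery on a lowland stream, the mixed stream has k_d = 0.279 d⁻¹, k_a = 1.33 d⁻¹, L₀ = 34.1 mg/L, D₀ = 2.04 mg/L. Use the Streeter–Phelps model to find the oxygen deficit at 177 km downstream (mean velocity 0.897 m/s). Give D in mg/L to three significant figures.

Travel time t = x/v = 177 km / (0.897 m/s) = 177000 m / 0.897 m/s = 197300 s = 2.284 d.
k_d L₀/(k_a−k_d) = 0.279×34.1/(1.33−0.279) = 9.514/1.051 = 9.052 mg/L.
e^(−k_d t) = e^(−0.279×2.284) = 0.5288; e^(−k_a t) = e^(−1.33×2.284) = 0.04795.
D = 9.052 × (0.5288 − 0.04795) + 2.04 × 0.04795 = 4.353 + 0.09783 = 4.450 mg/L.

D ≈ 4.45 mg/L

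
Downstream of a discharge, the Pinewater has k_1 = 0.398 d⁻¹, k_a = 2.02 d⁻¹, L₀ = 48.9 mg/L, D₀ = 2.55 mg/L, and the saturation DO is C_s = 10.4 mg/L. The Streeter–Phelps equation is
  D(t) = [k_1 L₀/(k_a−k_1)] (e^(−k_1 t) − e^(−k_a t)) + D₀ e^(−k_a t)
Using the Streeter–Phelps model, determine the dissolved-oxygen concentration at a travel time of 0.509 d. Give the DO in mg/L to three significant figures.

k_1 L₀/(k_a−k_1) = 0.398×48.9/(2.02−0.398) = 19.46/1.622 = 12.00 mg/L.
e^(−k_1 t) = e^(−0.398×0.5090) = 0.8166; e^(−k_a t) = e^(−2.02×0.5090) = 0.3577.
D = 12.00 × (0.8166 − 0.3577) + 2.55 × 0.3577 = 5.507 + 0.9120 = 6.419 mg/L.
DO = C_s − D = 10.4 − 6.419 = 3.981 mg/L.

DO ≈ 3.98 mg/L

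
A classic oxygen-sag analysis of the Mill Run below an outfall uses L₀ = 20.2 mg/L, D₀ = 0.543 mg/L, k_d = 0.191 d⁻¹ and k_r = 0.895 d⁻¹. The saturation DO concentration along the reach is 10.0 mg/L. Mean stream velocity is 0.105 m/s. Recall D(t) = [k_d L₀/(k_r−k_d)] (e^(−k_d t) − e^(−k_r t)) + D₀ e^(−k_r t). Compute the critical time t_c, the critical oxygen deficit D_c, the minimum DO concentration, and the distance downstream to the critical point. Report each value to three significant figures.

t_c ≈ 2.05 d; D_c ≈ 2.92 mg/L; min DO ≈ 7.08 mg/L; x_c ≈ 18.6 km

At the critical point dD/dt = 0, so k_d L₀ e^(−k_d t) = k_r D. Substituting D(t) from the Streeter–Phelps equation and solving for t gives
t_c = ln[(k_r/k_d)(1 − D₀(k_r−k_d)/(k_d L₀))] / (k_r−k_d).
Here k_r−k_d = 0.7040 d⁻¹ and 1 − D₀(k_r−k_d)/(k_d L₀) = 1 − 0.543×0.7040/(0.191×20.2) = 0.9009, so
t_c = ln(4.686 × 0.9009) / 0.7040 = 1.440 / 0.7040 = 2.046 d.
L(t_c) = L₀ e^(−k_d t_c) = 20.2 × 0.6766 = 13.67 mg/L, and at the critical point k_r D_c = k_d L, so D_c = (0.191/0.895) × 13.67 = 2.917 mg/L.
Minimum DO = C_s − D_c = 10.0 − 2.917 = 7.083 mg/L.
x_c = v t_c = 0.105 m/s × 2.046 d × 86400 s/d = 18560 m ≈ 18.6 km.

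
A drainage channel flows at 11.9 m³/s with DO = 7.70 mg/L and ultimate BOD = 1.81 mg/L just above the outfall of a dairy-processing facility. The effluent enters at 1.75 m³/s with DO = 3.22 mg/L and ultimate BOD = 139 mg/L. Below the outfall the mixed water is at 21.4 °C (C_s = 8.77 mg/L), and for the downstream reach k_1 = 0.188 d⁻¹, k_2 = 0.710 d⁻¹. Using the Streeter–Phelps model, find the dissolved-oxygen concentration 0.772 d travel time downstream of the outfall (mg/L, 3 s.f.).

Mixed DO = (11.9×7.70 + 1.75×3.22)/(11.9+1.75) = 97.27/13.65 = 7.126 mg/L.
Mixed L₀ = (11.9×1.81 + 1.75×139)/(13.65) = 264.8/13.65 = 19.40 mg/L.
Initial deficit D₀ = C_s − DO₀ = 8.77 − 7.126 = 1.644 mg/L.
D(0.772) = [0.188×19.40/(0.710−0.188)](e^(−0.188×0.772) − e^(−0.710×0.772)) + 1.644 e^(−0.710×0.772)
= 6.986 × (0.8649 − 0.5780) + 1.644 × 0.5780 = 2.955 mg/L.
DO = 8.77 − 2.955 = 5.815 mg/L.

DO ≈ 5.82 mg/L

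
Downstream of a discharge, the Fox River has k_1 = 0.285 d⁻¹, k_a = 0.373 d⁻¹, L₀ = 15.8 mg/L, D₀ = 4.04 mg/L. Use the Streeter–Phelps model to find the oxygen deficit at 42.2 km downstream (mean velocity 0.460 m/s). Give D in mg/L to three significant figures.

D ≈ 6.09 mg/L

Travel time t = x/v = 42.2 km / (0.460 m/s) = 42200 m / 0.460 m/s = 91740 s = 1.062 d.
k_1 L₀/(k_a−k_1) = 0.285×15.8/(0.373−0.285) = 4.503/0.08800 = 51.17 mg/L.
e^(−k_1 t) = e^(−0.285×1.062) = 0.7389; e^(−k_a t) = e^(−0.373×1.062) = 0.6730.
D = 51.17 × (0.7389 − 0.6730) + 4.04 × 0.6730 = 3.373 + 2.719 = 6.092 mg/L.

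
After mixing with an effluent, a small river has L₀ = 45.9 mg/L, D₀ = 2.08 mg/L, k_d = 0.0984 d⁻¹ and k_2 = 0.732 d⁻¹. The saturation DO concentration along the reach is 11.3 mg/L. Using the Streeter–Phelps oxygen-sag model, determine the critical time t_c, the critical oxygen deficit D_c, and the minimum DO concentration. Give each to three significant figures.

t_c ≈ 2.62 d; D_c ≈ 4.77 mg/L; min DO ≈ 6.53 mg/L

At the critical point dD/dt = 0, so k_d L₀ e^(−k_d t) = k_2 D. Substituting D(t) from the Streeter–Phelps equation and solving for t gives
t_c = ln[(k_2/k_d)(1 − D₀(k_2−k_d)/(k_d L₀))] / (k_2−k_d).
Here k_2−k_d = 0.6336 d⁻¹ and 1 − D₀(k_2−k_d)/(k_d L₀) = 1 − 2.08×0.6336/(0.0984×45.9) = 0.7082, so
t_c = ln(7.439 × 0.7082) / 0.6336 = 1.662 / 0.6336 = 2.623 d.
D_c = (k_d/k_2) L₀ e^(−k_d t_c) = (0.0984/0.732) × 45.9 × e^(−0.0984×2.623) = 0.1344 × 45.9 × 0.7725 = 4.767 mg/L.
Minimum DO = C_s − D_c = 11.3 − 4.767 = 6.533 mg/L.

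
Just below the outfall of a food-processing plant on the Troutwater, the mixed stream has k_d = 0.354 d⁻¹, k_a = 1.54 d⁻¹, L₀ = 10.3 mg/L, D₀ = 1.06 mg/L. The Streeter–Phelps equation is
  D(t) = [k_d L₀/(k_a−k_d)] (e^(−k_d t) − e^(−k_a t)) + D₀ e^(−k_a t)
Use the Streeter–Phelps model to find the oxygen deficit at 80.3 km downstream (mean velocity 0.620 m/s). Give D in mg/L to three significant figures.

Travel time t = x/v = 80.3 km / (0.620 m/s) = 80300 m / 0.620 m/s = 129500 s = 1.499 d.
k_d L₀/(k_a−k_d) = 0.354×10.3/(1.54−0.354) = 3.646/1.186 = 3.074 mg/L.
e^(−k_d t) = e^(−0.354×1.499) = 0.5882; e^(−k_a t) = e^(−1.54×1.499) = 0.09941.
D = 3.074 × (0.5882 − 0.09941) + 1.06 × 0.09941 = 1.503 + 0.1054 = 1.608 mg/L.

D ≈ 1.61 mg/L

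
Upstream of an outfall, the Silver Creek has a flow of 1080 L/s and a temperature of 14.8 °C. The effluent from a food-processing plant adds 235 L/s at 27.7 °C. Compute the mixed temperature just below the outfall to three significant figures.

Flow-weighted mixing: C = (Q_r C_r + Q_w C_w)/(Q_r + Q_w)
= (1080×14.8 + 235×27.7)/(1080 + 235) = 22490/1315 = 17.11 °C.

17.1 °C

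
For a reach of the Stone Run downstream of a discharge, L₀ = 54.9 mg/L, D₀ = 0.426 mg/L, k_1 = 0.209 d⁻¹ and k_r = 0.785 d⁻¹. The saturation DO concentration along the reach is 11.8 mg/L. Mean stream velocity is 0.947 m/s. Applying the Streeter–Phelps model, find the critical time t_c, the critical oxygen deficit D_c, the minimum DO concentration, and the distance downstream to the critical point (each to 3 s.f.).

t_c ≈ 2.26 d; D_c ≈ 9.11 mg/L; min DO ≈ 2.69 mg/L; x_c ≈ 185 km

At the critical point dD/dt = 0, so k_1 L₀ e^(−k_1 t) = k_r D. Substituting D(t) from the Streeter–Phelps equation and solving for t gives
t_c = ln[(k_r/k_1)(1 − D₀(k_r−k_1)/(k_1 L₀))] / (k_r−k_1).
Here k_r−k_1 = 0.5760 d⁻¹ and 1 − D₀(k_r−k_1)/(k_1 L₀) = 1 − 0.426×0.5760/(0.209×54.9) = 0.9786, so
t_c = ln(3.756 × 0.9786) / 0.5760 = 1.302 / 0.5760 = 2.260 d.
L(t_c) = L₀ e^(−k_1 t_c) = 54.9 × 0.6235 = 34.23 mg/L, and at the critical point k_r D_c = k_1 L, so D_c = (0.209/0.785) × 34.23 = 9.114 mg/L.
Minimum DO = C_s − D_c = 11.8 − 9.114 = 2.686 mg/L.
x_c = v t_c = 0.947 m/s × 2.260 d × 86400 s/d = 184900 m ≈ 185 km.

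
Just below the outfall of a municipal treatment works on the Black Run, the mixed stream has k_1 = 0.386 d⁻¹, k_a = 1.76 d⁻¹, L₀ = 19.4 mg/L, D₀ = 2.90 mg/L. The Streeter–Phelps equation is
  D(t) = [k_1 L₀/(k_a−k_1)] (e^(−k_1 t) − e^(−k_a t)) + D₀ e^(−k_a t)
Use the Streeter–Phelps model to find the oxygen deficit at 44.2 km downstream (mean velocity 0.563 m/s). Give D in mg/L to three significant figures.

Travel time t = x/v = 44.2 km / (0.563 m/s) = 44200 m / 0.563 m/s = 78510 s = 0.9087 d.
k_1 L₀/(k_a−k_1) = 0.386×19.4/(1.76−0.386) = 7.488/1.374 = 5.450 mg/L.
e^(−k_1 t) = e^(−0.386×0.9087) = 0.7042; e^(−k_a t) = e^(−1.76×0.9087) = 0.2021.
D = 5.450 × (0.7042 − 0.2021) + 2.90 × 0.2021 = 2.737 + 0.5859 = 3.323 mg/L.

D ≈ 3.32 mg/L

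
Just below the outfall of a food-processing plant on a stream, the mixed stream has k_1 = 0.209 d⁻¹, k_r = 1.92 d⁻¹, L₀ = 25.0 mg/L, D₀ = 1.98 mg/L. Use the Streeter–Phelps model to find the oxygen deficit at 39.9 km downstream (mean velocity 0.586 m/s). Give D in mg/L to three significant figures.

Travel time t = x/v = 39.9 km / (0.586 m/s) = 39900 m / 0.586 m/s = 68090 s = 0.7881 d.
k_1 L₀/(k_r−k_1) = 0.209×25.0/(1.92−0.209) = 5.225/1.711 = 3.054 mg/L.
e^(−k_1 t) = e^(−0.209×0.7881) = 0.8481; e^(−k_r t) = e^(−1.92×0.7881) = 0.2202.
D = 3.054 × (0.8481 − 0.2202) + 1.98 × 0.2202 = 1.918 + 0.4361 = 2.354 mg/L.

D ≈ 2.35 mg/L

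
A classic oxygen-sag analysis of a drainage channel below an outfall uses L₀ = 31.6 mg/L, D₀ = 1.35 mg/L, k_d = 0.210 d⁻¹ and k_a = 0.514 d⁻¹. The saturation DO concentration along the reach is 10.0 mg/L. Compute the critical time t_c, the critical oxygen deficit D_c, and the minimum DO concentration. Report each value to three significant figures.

t_c = [1/(k_a−k_d)] ln[(k_a/k_d)(1 − D₀(k_a−k_d)/(k_d L₀))]
= [1/(0.514−0.210)] ln[(0.514/0.210)(1 − 1.35×0.3040/(0.210×31.6))]
= (1/0.3040) ln[2.448 × 0.9382] = 3.289 × ln(2.296) = 3.289 × 0.8313 = 2.734 d.
D_c = (k_d/k_a) L₀ e^(−k_d t_c) = (0.210/0.514) × 31.6 × e^(−0.210×2.734) = 0.4086 × 31.6 × 0.5631 = 7.270 mg/L.
Minimum DO = C_s − D_c = 10.0 − 7.270 = 2.730 mg/L.

t_c ≈ 2.73 d; D_c ≈ 7.27 mg/L; min DO ≈ 2.73 mg/L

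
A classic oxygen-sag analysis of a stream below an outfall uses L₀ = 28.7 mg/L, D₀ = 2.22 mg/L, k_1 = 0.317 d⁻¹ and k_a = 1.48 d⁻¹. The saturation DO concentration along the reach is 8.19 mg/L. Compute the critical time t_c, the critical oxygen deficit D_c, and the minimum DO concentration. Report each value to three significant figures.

t_c ≈ 1.04 d; D_c ≈ 4.42 mg/L; min DO ≈ 3.77 mg/L

At the critical point dD/dt = 0, so k_1 L₀ e^(−k_1 t) = k_a D. Substituting D(t) from the Streeter–Phelps equation and solving for t gives
t_c = ln[(k_a/k_1)(1 − D₀(k_a−k_1)/(k_1 L₀))] / (k_a−k_1).
Here k_a−k_1 = 1.163 d⁻¹ and 1 − D₀(k_a−k_1)/(k_1 L₀) = 1 − 2.22×1.163/(0.317×28.7) = 0.7162, so
t_c = ln(4.669 × 0.7162) / 1.163 = 1.207 / 1.163 = 1.038 d.
L(t_c) = L₀ e^(−k_1 t_c) = 28.7 × 0.7196 = 20.65 mg/L, and at the critical point k_a D_c = k_1 L, so D_c = (0.317/1.48) × 20.65 = 4.424 mg/L.
Minimum DO = C_s − D_c = 8.19 − 4.424 = 3.766 mg/L.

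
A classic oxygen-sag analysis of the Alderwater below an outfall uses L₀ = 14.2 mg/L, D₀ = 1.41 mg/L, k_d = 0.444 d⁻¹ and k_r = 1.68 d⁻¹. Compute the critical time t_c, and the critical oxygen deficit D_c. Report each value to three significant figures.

With k_r/k_d = 3.784 and 1 − D₀(k_r−k_d)/(k_d L₀) = 0.7236,
t_c = ln(3.784 × 0.7236) / (1.68 − 0.444) = ln(2.738) / 1.236 = 1.007/1.236 = 0.8149 d.
L(t_c) = L₀ e^(−k_d t_c) = 14.2 × 0.6964 = 9.889 mg/L, and at the critical point k_r D_c = k_d L, so D_c = (0.444/1.68) × 9.889 = 2.614 mg/L.

t_c ≈ 0.815 d; D_c ≈ 2.61 mg/L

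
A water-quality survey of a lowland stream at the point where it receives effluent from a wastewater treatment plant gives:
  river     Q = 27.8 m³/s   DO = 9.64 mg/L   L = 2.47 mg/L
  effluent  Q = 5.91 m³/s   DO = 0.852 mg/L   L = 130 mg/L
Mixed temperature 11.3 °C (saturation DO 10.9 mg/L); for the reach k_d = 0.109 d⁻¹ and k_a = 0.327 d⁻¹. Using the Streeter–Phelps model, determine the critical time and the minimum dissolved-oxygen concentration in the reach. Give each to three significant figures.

Mixed DO = (27.8×9.64 + 5.91×0.852)/(27.8+5.91) = 273.0/33.71 = 8.099 mg/L.
Mixed L₀ = (27.8×2.47 + 5.91×130)/(33.71) = 837.0/33.71 = 24.83 mg/L.
Initial deficit D₀ = C_s − DO₀ = 10.9 − 8.099 = 2.801 mg/L.
t_c = (1/0.2180) ln[(0.327/0.109)(1 − 2.801×0.2180/(0.109×24.83))] = 4.587 × ln(2.323) = 3.867 d.
D_c = (0.109/0.327) × 24.83 × e^(−0.109×3.867) = 0.3333 × 24.83 × 0.6561 = 5.430 mg/L.
Minimum DO = 10.9 − 5.430 = 5.470 mg/L.

t_c ≈ 3.87 d; minimum DO ≈ 5.47 mg/L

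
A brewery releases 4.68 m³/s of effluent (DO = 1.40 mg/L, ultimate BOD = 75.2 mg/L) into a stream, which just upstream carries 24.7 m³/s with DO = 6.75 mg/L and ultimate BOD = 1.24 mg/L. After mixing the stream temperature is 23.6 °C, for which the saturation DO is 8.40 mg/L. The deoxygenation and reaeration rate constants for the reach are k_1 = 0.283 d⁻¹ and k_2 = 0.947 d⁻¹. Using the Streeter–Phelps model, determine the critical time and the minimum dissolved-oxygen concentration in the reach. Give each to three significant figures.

Mixed DO = (24.7×6.75 + 4.68×1.40)/(24.7+4.68) = 173.3/29.38 = 5.898 mg/L.
Mixed L₀ = (24.7×1.24 + 4.68×75.2)/(29.38) = 382.6/29.38 = 13.02 mg/L.
Initial deficit D₀ = C_s − DO₀ = 8.40 − 5.898 = 2.502 mg/L.
t_c = (1/0.6640) ln[(0.947/0.283)(1 − 2.502×0.6640/(0.283×13.02))] = 1.506 × ln(1.838) = 0.9163 d.
D_c = (0.283/0.947) × 13.02 × e^(−0.283×0.9163) = 0.2988 × 13.02 × 0.7716 = 3.002 mg/L.
Minimum DO = 8.40 − 3.002 = 5.398 mg/L.

t_c ≈ 0.916 d; minimum DO ≈ 5.40 mg/L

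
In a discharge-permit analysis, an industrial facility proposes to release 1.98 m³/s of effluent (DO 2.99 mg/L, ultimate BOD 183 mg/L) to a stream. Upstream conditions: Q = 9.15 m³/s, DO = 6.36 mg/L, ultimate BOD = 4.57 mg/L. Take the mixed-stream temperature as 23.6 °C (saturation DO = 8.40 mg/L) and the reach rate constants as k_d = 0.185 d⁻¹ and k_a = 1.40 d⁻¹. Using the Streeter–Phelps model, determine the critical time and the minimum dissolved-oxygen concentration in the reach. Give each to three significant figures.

Mixed DO = (9.15×6.36 + 1.98×2.99)/(9.15+1.98) = 64.11/11.13 = 5.760 mg/L.
Mixed L₀ = (9.15×4.57 + 1.98×183)/(11.13) = 404.2/11.13 = 36.31 mg/L.
Initial deficit D₀ = C_s − DO₀ = 8.40 − 5.760 = 2.640 mg/L.
t_c = (1/1.215) ln[(1.40/0.185)(1 − 2.640×1.215/(0.185×36.31))] = 0.8230 × ln(3.955) = 1.132 d.
D_c = (0.185/1.40) × 36.31 × e^(−0.185×1.132) = 0.1321 × 36.31 × 0.8111 = 3.892 mg/L.
Minimum DO = 8.40 − 3.892 = 4.508 mg/L.

t_c ≈ 1.13 d; minimum DO ≈ 4.51 mg/L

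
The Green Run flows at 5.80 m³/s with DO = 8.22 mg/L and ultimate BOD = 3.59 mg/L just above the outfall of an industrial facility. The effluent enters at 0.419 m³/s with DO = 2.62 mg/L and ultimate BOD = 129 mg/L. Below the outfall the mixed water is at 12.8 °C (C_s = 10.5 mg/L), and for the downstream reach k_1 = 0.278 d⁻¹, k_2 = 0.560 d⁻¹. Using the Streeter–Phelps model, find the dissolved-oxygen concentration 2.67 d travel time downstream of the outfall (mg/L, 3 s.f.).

Mixed DO = (5.80×8.22 + 0.419×2.62)/(5.80+0.419) = 48.77/6.219 = 7.843 mg/L.
Mixed L₀ = (5.80×3.59 + 0.419×129)/(6.219) = 74.87/6.219 = 12.04 mg/L.
Initial deficit D₀ = C_s − DO₀ = 10.5 − 7.843 = 2.657 mg/L.
D(2.67) = [0.278×12.04/(0.560−0.278)](e^(−0.278×2.67) − e^(−0.560×2.67)) + 2.657 e^(−0.560×2.67)
= 11.87 × (0.4760 − 0.2242) + 2.657 × 0.2242 = 3.585 mg/L.
DO = 10.5 − 3.585 = 6.915 mg/L.

DO ≈ 6.92 mg/L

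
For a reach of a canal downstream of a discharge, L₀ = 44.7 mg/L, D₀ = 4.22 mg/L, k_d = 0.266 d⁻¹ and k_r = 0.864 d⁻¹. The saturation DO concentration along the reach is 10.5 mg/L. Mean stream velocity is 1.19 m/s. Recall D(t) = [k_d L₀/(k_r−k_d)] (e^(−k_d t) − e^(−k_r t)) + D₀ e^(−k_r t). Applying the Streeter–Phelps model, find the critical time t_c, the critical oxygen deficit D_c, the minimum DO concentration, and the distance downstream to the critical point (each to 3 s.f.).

t_c ≈ 1.57 d; D_c ≈ 9.06 mg/L; min DO ≈ 1.44 mg/L; x_c ≈ 162 km

t_c = [1/(k_r−k_d)] ln[(k_r/k_d)(1 − D₀(k_r−k_d)/(k_d L₀))]
= [1/(0.864−0.266)] ln[(0.864/0.266)(1 − 4.22×0.5980/(0.266×44.7))]
= (1/0.5980) ln[3.248 × 0.7878] = 1.672 × ln(2.559) = 1.672 × 0.9395 = 1.571 d.
L(t_c) = L₀ e^(−k_d t_c) = 44.7 × 0.6584 = 29.43 mg/L, and at the critical point k_r D_c = k_d L, so D_c = (0.266/0.864) × 29.43 = 9.061 mg/L.
Minimum DO = C_s − D_c = 10.5 − 9.061 = 1.439 mg/L.
x_c = v t_c = 1.19 m/s × 1.571 d × 86400 s/d = 161500 m ≈ 162 km.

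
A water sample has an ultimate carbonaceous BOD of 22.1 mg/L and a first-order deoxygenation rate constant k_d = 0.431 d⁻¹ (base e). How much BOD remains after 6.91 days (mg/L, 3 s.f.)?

L_t = L₀ e^(−k_d t) = 22.1 × e^(−0.431×6.91) = 22.1 × 0.05088 = 1.125 mg/L.

L ≈ 1.12 mg/L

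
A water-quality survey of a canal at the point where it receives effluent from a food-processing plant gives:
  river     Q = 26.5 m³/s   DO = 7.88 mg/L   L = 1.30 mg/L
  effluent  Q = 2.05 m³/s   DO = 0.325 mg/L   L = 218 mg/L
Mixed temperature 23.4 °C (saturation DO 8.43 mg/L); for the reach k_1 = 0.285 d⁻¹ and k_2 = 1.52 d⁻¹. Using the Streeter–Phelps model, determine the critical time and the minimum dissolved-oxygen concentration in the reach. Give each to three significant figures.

t_c ≈ 1.09 d; minimum DO ≈ 6.11 mg/L

Mixed DO = (26.5×7.88 + 2.05×0.325)/(26.5+2.05) = 209.5/28.55 = 7.338 mg/L.
Mixed L₀ = (26.5×1.30 + 2.05×218)/(28.55) = 481.3/28.55 = 16.86 mg/L.
Initial deficit D₀ = C_s − DO₀ = 8.43 − 7.338 = 1.092 mg/L.
t_c = (1/1.235) ln[(1.52/0.285)(1 − 1.092×1.235/(0.285×16.86))] = 0.8097 × ln(3.836) = 1.089 d.
D_c = (0.285/1.52) × 16.86 × e^(−0.285×1.089) = 0.1875 × 16.86 × 0.7333 = 2.318 mg/L.
Minimum DO = 8.43 − 2.318 = 6.112 mg/L.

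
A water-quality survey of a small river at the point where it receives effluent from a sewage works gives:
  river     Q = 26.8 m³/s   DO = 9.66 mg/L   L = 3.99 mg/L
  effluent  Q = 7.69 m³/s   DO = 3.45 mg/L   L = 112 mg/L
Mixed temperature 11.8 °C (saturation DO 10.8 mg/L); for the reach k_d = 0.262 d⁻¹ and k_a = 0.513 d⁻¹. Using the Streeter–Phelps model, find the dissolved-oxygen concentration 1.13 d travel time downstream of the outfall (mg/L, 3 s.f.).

DO ≈ 4.00 mg/L

Mixed DO = (26.8×9.66 + 7.69×3.45)/(26.8+7.69) = 285.4/34.49 = 8.275 mg/L.
Mixed L₀ = (26.8×3.99 + 7.69×112)/(34.49) = 968.2/34.49 = 28.07 mg/L.
Initial deficit D₀ = C_s − DO₀ = 10.8 − 8.275 = 2.525 mg/L.
D(1.13) = [0.262×28.07/(0.513−0.262)](e^(−0.262×1.13) − e^(−0.513×1.13)) + 2.525 e^(−0.513×1.13)
= 29.30 × (0.7437 − 0.5601) + 2.525 × 0.5601 = 6.796 mg/L.
DO = 10.8 − 6.796 = 4.004 mg/L.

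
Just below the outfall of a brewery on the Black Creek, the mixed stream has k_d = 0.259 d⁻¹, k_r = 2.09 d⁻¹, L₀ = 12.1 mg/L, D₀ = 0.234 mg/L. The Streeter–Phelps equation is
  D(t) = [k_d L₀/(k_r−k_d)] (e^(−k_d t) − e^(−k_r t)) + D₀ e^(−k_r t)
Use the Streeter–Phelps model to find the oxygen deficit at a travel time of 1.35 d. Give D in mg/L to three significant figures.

k_d L₀/(k_r−k_d) = 0.259×12.1/(2.09−0.259) = 3.134/1.831 = 1.712 mg/L.
e^(−k_d t) = e^(−0.259×1.350) = 0.7049; e^(−k_r t) = e^(−2.09×1.350) = 0.05952.
D = 1.712 × (0.7049 − 0.05952) + 0.234 × 0.05952 = 1.105 + 0.01393 = 1.119 mg/L.

D ≈ 1.12 mg/L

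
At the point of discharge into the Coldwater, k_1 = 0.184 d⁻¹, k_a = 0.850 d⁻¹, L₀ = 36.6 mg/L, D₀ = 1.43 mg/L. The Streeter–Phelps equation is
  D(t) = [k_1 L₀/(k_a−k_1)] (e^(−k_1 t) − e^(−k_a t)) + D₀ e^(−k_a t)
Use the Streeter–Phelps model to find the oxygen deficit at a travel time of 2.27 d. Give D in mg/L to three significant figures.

D ≈ 5.40 mg/L

k_1 L₀/(k_a−k_1) = 0.184×36.6/(0.850−0.184) = 6.734/0.6660 = 10.11 mg/L.
e^(−k_1 t) = e^(−0.184×2.270) = 0.6586; e^(−k_a t) = e^(−0.850×2.270) = 0.1452.
D = 10.11 × (0.6586 − 0.1452) + 1.43 × 0.1452 = 5.191 + 0.2077 = 5.399 mg/L.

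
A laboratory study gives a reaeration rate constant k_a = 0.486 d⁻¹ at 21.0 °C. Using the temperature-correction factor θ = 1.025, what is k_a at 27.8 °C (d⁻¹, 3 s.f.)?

k_a ≈ 0.575 d⁻¹

k_a(T₂) = k_a(T₁) · θ^(T₂−T₁) = 0.486 × 1.025^(27.8−21.0)
= 0.486 × 1.025^6.80 = 0.486 × 1.183 = 0.5749 d⁻¹.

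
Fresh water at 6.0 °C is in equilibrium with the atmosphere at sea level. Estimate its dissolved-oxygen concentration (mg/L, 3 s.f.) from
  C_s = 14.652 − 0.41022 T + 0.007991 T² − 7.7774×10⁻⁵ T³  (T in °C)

C_s = 14.652 − 0.41022×6.0 + 0.007991×6.0² − 7.7774×10⁻⁵×6.0³ = 12.46 mg/L.

C_s ≈ 12.5 mg/L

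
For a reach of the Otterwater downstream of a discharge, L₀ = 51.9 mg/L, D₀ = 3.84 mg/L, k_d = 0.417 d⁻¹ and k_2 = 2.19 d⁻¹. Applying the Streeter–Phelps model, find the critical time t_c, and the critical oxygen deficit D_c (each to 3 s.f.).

At the critical point dD/dt = 0, so k_d L₀ e^(−k_d t) = k_2 D. Substituting D(t) from the Streeter–Phelps equation and solving for t gives
t_c = ln[(k_2/k_d)(1 − D₀(k_2−k_d)/(k_d L₀))] / (k_2−k_d).
Here k_2−k_d = 1.773 d⁻¹ and 1 − D₀(k_2−k_d)/(k_d L₀) = 1 − 3.84×1.773/(0.417×51.9) = 0.6854, so
t_c = ln(5.252 × 0.6854) / 1.773 = 1.281 / 1.773 = 0.7224 d.
D_c = (k_d/k_2) L₀ e^(−k_d t_c) = (0.417/2.19) × 51.9 × e^(−0.417×0.7224) = 0.1904 × 51.9 × 0.7399 = 7.312 mg/L.

t_c ≈ 0.722 d; D_c ≈ 7.31 mg/L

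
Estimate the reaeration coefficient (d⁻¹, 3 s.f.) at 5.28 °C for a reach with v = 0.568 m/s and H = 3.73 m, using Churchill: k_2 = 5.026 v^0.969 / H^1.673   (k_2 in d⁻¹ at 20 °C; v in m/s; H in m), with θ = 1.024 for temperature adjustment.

k_2(20) = 5.026 × 0.568^0.969 / 3.73^1.673 = 5.026 × 0.5780 / 9.046 = 0.3212 d⁻¹.
k_2(5.28) = 0.3212 × 1.024^(5.28−20) = 0.3212 × 0.7053 = 0.2265 d⁻¹.

k_2 ≈ 0.227 d⁻¹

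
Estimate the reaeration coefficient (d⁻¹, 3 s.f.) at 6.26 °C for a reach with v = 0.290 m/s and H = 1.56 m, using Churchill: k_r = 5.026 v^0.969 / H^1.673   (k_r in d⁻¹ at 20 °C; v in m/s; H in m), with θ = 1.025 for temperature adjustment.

k_r ≈ 0.513 d⁻¹

k_r(20) = 5.026 × 0.290^0.969 / 1.56^1.673 = 5.026 × 0.3013 / 2.104 = 0.7198 d⁻¹.
k_r(6.26) = 0.7198 × 1.025^(6.26−20) = 0.7198 × 0.7123 = 0.5127 d⁻¹.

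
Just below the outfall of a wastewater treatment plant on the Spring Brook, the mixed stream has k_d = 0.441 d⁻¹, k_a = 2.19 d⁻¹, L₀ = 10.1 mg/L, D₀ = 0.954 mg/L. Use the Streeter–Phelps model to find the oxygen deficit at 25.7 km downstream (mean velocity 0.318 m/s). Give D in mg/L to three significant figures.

Travel time t = x/v = 25.7 km / (0.318 m/s) = 25700 m / 0.318 m/s = 80820 s = 0.9354 d.
k_d L₀/(k_a−k_d) = 0.441×10.1/(2.19−0.441) = 4.454/1.749 = 2.547 mg/L.
e^(−k_d t) = e^(−0.441×0.9354) = 0.6620; e^(−k_a t) = e^(−2.19×0.9354) = 0.1289.
D = 2.547 × (0.6620 − 0.1289) + 0.954 × 0.1289 = 1.358 + 0.1230 = 1.481 mg/L.

D ≈ 1.48 mg/L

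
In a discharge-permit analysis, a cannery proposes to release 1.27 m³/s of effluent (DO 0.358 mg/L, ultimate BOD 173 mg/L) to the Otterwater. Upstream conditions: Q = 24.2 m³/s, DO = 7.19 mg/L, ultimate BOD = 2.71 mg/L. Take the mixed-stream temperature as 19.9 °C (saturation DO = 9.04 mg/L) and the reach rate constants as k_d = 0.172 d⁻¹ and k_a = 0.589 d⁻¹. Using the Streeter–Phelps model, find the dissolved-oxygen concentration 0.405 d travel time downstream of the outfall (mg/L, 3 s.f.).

Mixed DO = (24.2×7.19 + 1.27×0.358)/(24.2+1.27) = 174.5/25.47 = 6.849 mg/L.
Mixed L₀ = (24.2×2.71 + 1.27×173)/(25.47) = 285.3/25.47 = 11.20 mg/L.
Initial deficit D₀ = C_s − DO₀ = 9.04 − 6.849 = 2.191 mg/L.
D(0.405) = [0.172×11.20/(0.589−0.172)](e^(−0.172×0.405) − e^(−0.589×0.405)) + 2.191 e^(−0.589×0.405)
= 4.620 × (0.9327 − 0.7878) + 2.191 × 0.7878 = 2.395 mg/L.
DO = 9.04 − 2.395 = 6.645 mg/L.

DO ≈ 6.64 mg/L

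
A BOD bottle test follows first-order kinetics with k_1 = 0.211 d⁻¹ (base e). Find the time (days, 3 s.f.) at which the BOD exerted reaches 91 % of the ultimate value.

y/L₀ = 1 − e^(−k_1 t) = 0.91 ⇒ e^(−k_1 t) = 0.0900
t = −ln(0.0900) / 0.211 = 2.408 / 0.211 = 11.41 d.

t ≈ 11.4 d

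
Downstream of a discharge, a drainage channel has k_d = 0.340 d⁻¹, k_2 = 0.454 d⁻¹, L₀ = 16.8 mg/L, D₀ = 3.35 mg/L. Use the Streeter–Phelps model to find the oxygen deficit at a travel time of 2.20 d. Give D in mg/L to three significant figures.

k_d L₀/(k_2−k_d) = 0.340×16.8/(0.454−0.340) = 5.712/0.1140 = 50.11 mg/L.
e^(−k_d t) = e^(−0.340×2.200) = 0.4733; e^(−k_2 t) = e^(−0.454×2.200) = 0.3683.
D = 50.11 × (0.4733 − 0.3683) + 3.35 × 0.3683 = 5.261 + 1.234 = 6.494 mg/L.

D ≈ 6.49 mg/L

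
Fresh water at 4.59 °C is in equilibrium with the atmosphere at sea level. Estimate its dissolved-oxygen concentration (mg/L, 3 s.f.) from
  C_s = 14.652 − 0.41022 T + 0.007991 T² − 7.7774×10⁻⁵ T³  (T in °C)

C_s = 14.652 − 0.41022×4.59 + 0.007991×4.59² − 7.7774×10⁻⁵×4.59³ = 12.93 mg/L.

C_s ≈ 12.9 mg/L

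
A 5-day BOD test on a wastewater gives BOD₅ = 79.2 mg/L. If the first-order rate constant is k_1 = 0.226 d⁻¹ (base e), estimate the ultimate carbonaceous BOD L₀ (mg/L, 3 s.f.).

L₀ ≈ 117 mg/L

BOD₅ = L₀(1 − e^(−5k_1)) ⇒ L₀ = BOD₅ / (1 − e^(−5×0.226))
= 79.2 / (1 − 0.3230) = 79.2 / 0.6770 = 117.0 mg/L.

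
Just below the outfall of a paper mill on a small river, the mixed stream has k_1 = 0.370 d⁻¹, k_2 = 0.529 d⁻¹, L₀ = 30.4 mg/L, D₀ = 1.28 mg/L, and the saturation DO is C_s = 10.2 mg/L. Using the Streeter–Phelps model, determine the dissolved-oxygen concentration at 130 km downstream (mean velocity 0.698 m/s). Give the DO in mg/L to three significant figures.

Travel time t = x/v = 130 km / (0.698 m/s) = 130000 m / 0.698 m/s = 186200 s = 2.156 d.
k_1 L₀/(k_2−k_1) = 0.370×30.4/(0.529−0.370) = 11.25/0.1590 = 70.74 mg/L.
e^(−k_1 t) = e^(−0.370×2.156) = 0.4504; e^(−k_2 t) = e^(−0.529×2.156) = 0.3197.
D = 70.74 × (0.4504 − 0.3197) + 1.28 × 0.3197 = 9.246 + 0.4092 = 9.655 mg/L.
DO = C_s − D = 10.2 − 9.655 = 0.5446 mg/L.

DO ≈ 0.545 mg/L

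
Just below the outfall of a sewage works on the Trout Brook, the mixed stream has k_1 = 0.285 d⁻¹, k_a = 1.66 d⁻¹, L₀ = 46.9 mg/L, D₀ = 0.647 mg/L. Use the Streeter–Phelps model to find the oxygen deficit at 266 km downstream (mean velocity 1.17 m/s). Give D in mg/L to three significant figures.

Travel time t = x/v = 266 km / (1.17 m/s) = 266000 m / 1.17 m/s = 227400 s = 2.631 d.
k_1 L₀/(k_a−k_1) = 0.285×46.9/(1.66−0.285) = 13.37/1.375 = 9.721 mg/L.
e^(−k_1 t) = e^(−0.285×2.631) = 0.4724; e^(−k_a t) = e^(−1.66×2.631) = 0.01268.
D = 9.721 × (0.4724 − 0.01268) + 0.647 × 0.01268 = 4.469 + 0.008201 = 4.477 mg/L.

D ≈ 4.48 mg/L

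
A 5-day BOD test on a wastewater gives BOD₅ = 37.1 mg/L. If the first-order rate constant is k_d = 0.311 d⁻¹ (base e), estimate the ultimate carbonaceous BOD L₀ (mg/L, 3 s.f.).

L₀ ≈ 47.0 mg/L

BOD₅ = L₀(1 − e^(−5k_d)) ⇒ L₀ = BOD₅ / (1 − e^(−5×0.311))
= 37.1 / (1 − 0.2112) = 37.1 / 0.7888 = 47.03 mg/L.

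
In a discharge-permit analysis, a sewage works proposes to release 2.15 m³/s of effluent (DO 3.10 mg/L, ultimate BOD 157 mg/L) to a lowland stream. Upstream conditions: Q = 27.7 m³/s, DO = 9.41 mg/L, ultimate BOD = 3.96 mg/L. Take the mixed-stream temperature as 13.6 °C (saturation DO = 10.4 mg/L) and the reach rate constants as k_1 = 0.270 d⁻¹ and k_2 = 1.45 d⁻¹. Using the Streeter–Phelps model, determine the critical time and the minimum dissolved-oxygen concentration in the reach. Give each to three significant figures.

t_c ≈ 0.961 d; minimum DO ≈ 8.25 mg/L

Mixed DO = (27.7×9.41 + 2.15×3.10)/(27.7+2.15) = 267.3/29.85 = 8.956 mg/L.
Mixed L₀ = (27.7×3.96 + 2.15×157)/(29.85) = 447.2/29.85 = 14.98 mg/L.
Initial deficit D₀ = C_s − DO₀ = 10.4 − 8.956 = 1.444 mg/L.
t_c = (1/1.180) ln[(1.45/0.270)(1 − 1.444×1.180/(0.270×14.98))] = 0.8475 × ln(3.108) = 0.9609 d.
D_c = (0.270/1.45) × 14.98 × e^(−0.270×0.9609) = 0.1862 × 14.98 × 0.7715 = 2.152 mg/L.
Minimum DO = 10.4 − 2.152 = 8.248 mg/L.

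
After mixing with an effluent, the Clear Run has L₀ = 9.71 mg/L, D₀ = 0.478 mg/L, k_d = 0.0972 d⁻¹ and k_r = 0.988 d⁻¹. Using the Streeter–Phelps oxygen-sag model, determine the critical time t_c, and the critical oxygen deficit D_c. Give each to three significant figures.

t_c ≈ 1.93 d; D_c ≈ 0.792 mg/L

With k_r/k_d = 10.16 and 1 − D₀(k_r−k_d)/(k_d L₀) = 0.5488,
t_c = ln(10.16 × 0.5488) / (0.988 − 0.0972) = ln(5.579) / 0.8908 = 1.719/0.8908 = 1.930 d.
D_c = (k_d/k_r) L₀ e^(−k_d t_c) = (0.0972/0.988) × 9.71 × e^(−0.0972×1.930) = 0.09838 × 9.71 × 0.8290 = 0.7919 mg/L.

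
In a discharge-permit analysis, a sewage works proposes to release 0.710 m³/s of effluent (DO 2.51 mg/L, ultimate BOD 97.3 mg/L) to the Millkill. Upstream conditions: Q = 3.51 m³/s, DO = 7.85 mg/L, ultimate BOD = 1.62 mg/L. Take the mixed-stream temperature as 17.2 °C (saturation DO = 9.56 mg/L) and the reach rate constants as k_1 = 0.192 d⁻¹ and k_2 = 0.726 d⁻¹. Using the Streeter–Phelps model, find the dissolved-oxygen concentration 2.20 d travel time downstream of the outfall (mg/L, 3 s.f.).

Mixed DO = (3.51×7.85 + 0.710×2.51)/(3.51+0.710) = 29.34/4.220 = 6.952 mg/L.
Mixed L₀ = (3.51×1.62 + 0.710×97.3)/(4.220) = 74.77/4.220 = 17.72 mg/L.
Initial deficit D₀ = C_s − DO₀ = 9.56 − 6.952 = 2.608 mg/L.
D(2.20) = [0.192×17.72/(0.726−0.192)](e^(−0.192×2.20) − e^(−0.726×2.20)) + 2.608 e^(−0.726×2.20)
= 6.370 × (0.6555 − 0.2025) + 2.608 × 0.2025 = 3.414 mg/L.
DO = 9.56 − 3.414 = 6.146 mg/L.

DO ≈ 6.15 mg/L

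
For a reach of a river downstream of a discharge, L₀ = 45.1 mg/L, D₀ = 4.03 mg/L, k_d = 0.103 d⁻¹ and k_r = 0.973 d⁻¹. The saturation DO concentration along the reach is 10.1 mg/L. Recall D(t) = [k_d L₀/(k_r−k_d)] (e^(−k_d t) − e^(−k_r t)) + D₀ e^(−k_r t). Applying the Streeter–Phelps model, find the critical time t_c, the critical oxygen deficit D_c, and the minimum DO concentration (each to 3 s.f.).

t_c = [1/(k_r−k_d)] ln[(k_r/k_d)(1 − D₀(k_r−k_d)/(k_d L₀))]
= [1/(0.973−0.103)] ln[(0.973/0.103)(1 − 4.03×0.8700/(0.103×45.1))]
= (1/0.8700) ln[9.447 × 0.2452] = 1.149 × ln(2.317) = 1.149 × 0.8401 = 0.9657 d.
D_c = (k_d/k_r) L₀ e^(−k_d t_c) = (0.103/0.973) × 45.1 × e^(−0.103×0.9657) = 0.1059 × 45.1 × 0.9053 = 4.322 mg/L.
Minimum DO = C_s − D_c = 10.1 − 4.322 = 5.778 mg/L.

t_c ≈ 0.966 d; D_c ≈ 4.32 mg/L; min DO ≈ 5.78 mg/L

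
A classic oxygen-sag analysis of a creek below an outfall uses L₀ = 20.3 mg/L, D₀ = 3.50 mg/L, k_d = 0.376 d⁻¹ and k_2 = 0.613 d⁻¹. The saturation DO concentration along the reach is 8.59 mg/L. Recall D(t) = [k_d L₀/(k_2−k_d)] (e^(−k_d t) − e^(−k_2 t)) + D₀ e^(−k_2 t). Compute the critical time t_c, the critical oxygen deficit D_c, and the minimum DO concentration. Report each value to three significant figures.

At the critical point dD/dt = 0, so k_d L₀ e^(−k_d t) = k_2 D. Substituting D(t) from the Streeter–Phelps equation and solving for t gives
t_c = ln[(k_2/k_d)(1 − D₀(k_2−k_d)/(k_d L₀))] / (k_2−k_d).
Here k_2−k_d = 0.2370 d⁻¹ and 1 − D₀(k_2−k_d)/(k_d L₀) = 1 − 3.50×0.2370/(0.376×20.3) = 0.8913, so
t_c = ln(1.630 × 0.8913) / 0.2370 = 0.3737 / 0.2370 = 1.577 d.
L(t_c) = L₀ e^(−k_d t_c) = 20.3 × 0.5527 = 11.22 mg/L, and at the critical point k_2 D_c = k_d L, so D_c = (0.376/0.613) × 11.22 = 6.882 mg/L.
Minimum DO = C_s − D_c = 8.59 − 6.882 = 1.708 mg/L.

t_c ≈ 1.58 d; D_c ≈ 6.88 mg/L; min DO ≈ 1.71 mg/L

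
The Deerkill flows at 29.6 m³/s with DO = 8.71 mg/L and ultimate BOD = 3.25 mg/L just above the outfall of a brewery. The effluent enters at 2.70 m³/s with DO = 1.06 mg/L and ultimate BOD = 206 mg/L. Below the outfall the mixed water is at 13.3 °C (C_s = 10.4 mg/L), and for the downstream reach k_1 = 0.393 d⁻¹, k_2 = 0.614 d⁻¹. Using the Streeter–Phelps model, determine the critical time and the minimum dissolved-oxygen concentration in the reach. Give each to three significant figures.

Mixed DO = (29.6×8.71 + 2.70×1.06)/(29.6+2.70) = 260.7/32.30 = 8.071 mg/L.
Mixed L₀ = (29.6×3.25 + 2.70×206)/(32.30) = 652.4/32.30 = 20.20 mg/L.
Initial deficit D₀ = C_s − DO₀ = 10.4 − 8.071 = 2.329 mg/L.
t_c = (1/0.2210) ln[(0.614/0.393)(1 − 2.329×0.2210/(0.393×20.20))] = 4.525 × ln(1.461) = 1.716 d.
D_c = (0.393/0.614) × 20.20 × e^(−0.393×1.716) = 0.6401 × 20.20 × 0.5096 = 6.588 mg/L.
Minimum DO = 10.4 − 6.588 = 3.812 mg/L.

t_c ≈ 1.72 d; minimum DO ≈ 3.81 mg/L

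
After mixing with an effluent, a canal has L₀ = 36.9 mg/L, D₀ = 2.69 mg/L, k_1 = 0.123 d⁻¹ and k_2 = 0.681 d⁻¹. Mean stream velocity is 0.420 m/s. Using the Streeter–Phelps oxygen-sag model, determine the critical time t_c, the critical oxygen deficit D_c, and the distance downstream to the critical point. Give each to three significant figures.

With k_2/k_1 = 5.537 and 1 − D₀(k_2−k_1)/(k_1 L₀) = 0.6693,
t_c = ln(5.537 × 0.6693) / (0.681 − 0.123) = ln(3.706) / 0.5580 = 1.310/0.5580 = 2.347 d.
D_c = (k_1/k_2) L₀ e^(−k_1 t_c) = (0.123/0.681) × 36.9 × e^(−0.123×2.347) = 0.1806 × 36.9 × 0.7492 = 4.993 mg/L.
x_c = v t_c = 0.420 m/s × 2.347 d × 86400 s/d = 85180 m ≈ 85.2 km.

t_c ≈ 2.35 d; D_c ≈ 4.99 mg/L; x_c ≈ 85.2 km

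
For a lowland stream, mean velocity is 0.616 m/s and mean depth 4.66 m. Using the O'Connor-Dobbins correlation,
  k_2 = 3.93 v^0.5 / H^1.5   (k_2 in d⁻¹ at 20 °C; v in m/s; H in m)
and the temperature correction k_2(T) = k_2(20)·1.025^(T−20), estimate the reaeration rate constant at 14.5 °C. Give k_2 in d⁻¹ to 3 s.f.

k_2 ≈ 0.268 d⁻¹

k_2(20) = 3.93 × 0.616^0.5 / 4.66^1.5 = 3.93 × 0.7849 / 10.06 = 0.3066 d⁻¹.
k_2(14.5) = 0.3066 × 1.025^(14.5−20) = 0.3066 × 0.8730 = 0.2677 d⁻¹.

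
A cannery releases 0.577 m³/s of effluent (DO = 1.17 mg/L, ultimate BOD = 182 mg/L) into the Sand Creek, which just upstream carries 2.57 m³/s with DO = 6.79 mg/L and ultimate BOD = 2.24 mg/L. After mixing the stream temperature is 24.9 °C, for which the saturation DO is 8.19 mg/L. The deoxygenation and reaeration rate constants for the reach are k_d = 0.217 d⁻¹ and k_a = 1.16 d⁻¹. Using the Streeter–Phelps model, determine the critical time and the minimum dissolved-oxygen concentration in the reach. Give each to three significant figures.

t_c ≈ 1.40 d; minimum DO ≈ 3.33 mg/L

Mixed DO = (2.57×6.79 + 0.577×1.17)/(2.57+0.577) = 18.13/3.147 = 5.760 mg/L.
Mixed L₀ = (2.57×2.24 + 0.577×182)/(3.147) = 110.8/3.147 = 35.20 mg/L.
Initial deficit D₀ = C_s − DO₀ = 8.19 − 5.760 = 2.430 mg/L.
t_c = (1/0.9430) ln[(1.16/0.217)(1 − 2.430×0.9430/(0.217×35.20))] = 1.060 × ln(3.742) = 1.399 d.
D_c = (0.217/1.16) × 35.20 × e^(−0.217×1.399) = 0.1871 × 35.20 × 0.7381 = 4.860 mg/L.
Minimum DO = 8.19 − 4.860 = 3.330 mg/L.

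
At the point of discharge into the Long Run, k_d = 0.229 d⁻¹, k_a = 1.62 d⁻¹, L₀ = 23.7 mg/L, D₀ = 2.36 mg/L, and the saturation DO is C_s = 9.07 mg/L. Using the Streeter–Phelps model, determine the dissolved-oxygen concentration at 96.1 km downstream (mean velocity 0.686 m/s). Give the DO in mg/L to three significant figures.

DO ≈ 6.49 mg/L

Travel time t = x/v = 96.1 km / (0.686 m/s) = 96100 m / 0.686 m/s = 140100 s = 1.621 d.
k_d L₀/(k_a−k_d) = 0.229×23.7/(1.62−0.229) = 5.427/1.391 = 3.902 mg/L.
e^(−k_d t) = e^(−0.229×1.621) = 0.6898; e^(−k_a t) = e^(−1.62×1.621) = 0.07232.
D = 3.902 × (0.6898 − 0.07232) + 2.36 × 0.07232 = 2.409 + 0.1707 = 2.580 mg/L.
DO = C_s − D = 9.07 − 2.580 = 6.490 mg/L.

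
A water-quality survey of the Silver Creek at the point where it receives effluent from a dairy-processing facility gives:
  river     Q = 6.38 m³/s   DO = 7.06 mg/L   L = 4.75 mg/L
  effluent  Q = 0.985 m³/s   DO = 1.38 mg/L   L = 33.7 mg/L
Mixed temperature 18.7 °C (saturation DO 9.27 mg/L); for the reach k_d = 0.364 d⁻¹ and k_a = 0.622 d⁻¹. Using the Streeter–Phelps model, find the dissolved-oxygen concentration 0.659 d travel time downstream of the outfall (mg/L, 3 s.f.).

Mixed DO = (6.38×7.06 + 0.985×1.38)/(6.38+0.985) = 46.40/7.365 = 6.300 mg/L.
Mixed L₀ = (6.38×4.75 + 0.985×33.7)/(7.365) = 63.50/7.365 = 8.622 mg/L.
Initial deficit D₀ = C_s − DO₀ = 9.27 − 6.300 = 2.970 mg/L.
D(0.659) = [0.364×8.622/(0.622−0.364)](e^(−0.364×0.659) − e^(−0.622×0.659)) + 2.970 e^(−0.622×0.659)
= 12.16 × (0.7867 − 0.6637) + 2.970 × 0.6637 = 3.467 mg/L.
DO = 9.27 − 3.467 = 5.803 mg/L.

DO ≈ 5.80 mg/L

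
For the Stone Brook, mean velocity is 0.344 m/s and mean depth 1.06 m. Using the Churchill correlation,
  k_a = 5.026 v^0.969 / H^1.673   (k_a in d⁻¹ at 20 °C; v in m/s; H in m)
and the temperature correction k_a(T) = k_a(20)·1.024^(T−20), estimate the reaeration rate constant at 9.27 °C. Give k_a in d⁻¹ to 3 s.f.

k_a ≈ 1.26 d⁻¹

k_a(20) = 5.026 × 0.344^0.969 / 1.06^1.673 = 5.026 × 0.3556 / 1.102 = 1.621 d⁻¹.
k_a(9.27) = 1.621 × 1.024^(9.27−20) = 1.621 × 0.7753 = 1.257 d⁻¹.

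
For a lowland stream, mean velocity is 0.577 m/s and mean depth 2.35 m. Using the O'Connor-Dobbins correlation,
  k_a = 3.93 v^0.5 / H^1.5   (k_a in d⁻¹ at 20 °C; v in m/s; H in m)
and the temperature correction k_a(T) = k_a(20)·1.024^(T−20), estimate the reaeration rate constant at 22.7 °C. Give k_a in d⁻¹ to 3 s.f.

k_a(20) = 3.93 × 0.577^0.5 / 2.35^1.5 = 3.93 × 0.7596 / 3.602 = 0.8287 d⁻¹.
k_a(22.7) = 0.8287 × 1.024^(22.7−20) = 0.8287 × 1.066 = 0.8835 d⁻¹.

k_a ≈ 0.883 d⁻¹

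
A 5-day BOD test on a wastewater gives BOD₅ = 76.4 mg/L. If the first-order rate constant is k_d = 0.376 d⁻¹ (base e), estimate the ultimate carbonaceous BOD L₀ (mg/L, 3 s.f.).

L₀ ≈ 90.2 mg/L

BOD₅ = L₀(1 − e^(−5k_d)) ⇒ L₀ = BOD₅ / (1 − e^(−5×0.376))
= 76.4 / (1 − 0.1526) = 76.4 / 0.8474 = 90.16 mg/L.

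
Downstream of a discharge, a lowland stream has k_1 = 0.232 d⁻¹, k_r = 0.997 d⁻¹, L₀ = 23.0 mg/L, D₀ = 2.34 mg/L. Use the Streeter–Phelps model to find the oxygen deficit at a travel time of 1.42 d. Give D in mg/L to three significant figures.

D ≈ 3.89 mg/L

k_1 L₀/(k_r−k_1) = 0.232×23.0/(0.997−0.232) = 5.336/0.7650 = 6.975 mg/L.
e^(−k_1 t) = e^(−0.232×1.420) = 0.7193; e^(−k_r t) = e^(−0.997×1.420) = 0.2427.
D = 6.975 × (0.7193 − 0.2427) + 2.34 × 0.2427 = 3.324 + 0.5680 = 3.892 mg/L.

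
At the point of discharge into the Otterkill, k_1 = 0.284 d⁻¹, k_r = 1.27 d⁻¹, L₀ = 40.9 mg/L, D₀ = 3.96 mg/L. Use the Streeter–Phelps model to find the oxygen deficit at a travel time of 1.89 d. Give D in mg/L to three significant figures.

k_1 L₀/(k_r−k_1) = 0.284×40.9/(1.27−0.284) = 11.62/0.9860 = 11.78 mg/L.
e^(−k_1 t) = e^(−0.284×1.890) = 0.5846; e^(−k_r t) = e^(−1.27×1.890) = 0.09069.
D = 11.78 × (0.5846 − 0.09069) + 3.96 × 0.09069 = 5.819 + 0.3591 = 6.178 mg/L.

D ≈ 6.18 mg/L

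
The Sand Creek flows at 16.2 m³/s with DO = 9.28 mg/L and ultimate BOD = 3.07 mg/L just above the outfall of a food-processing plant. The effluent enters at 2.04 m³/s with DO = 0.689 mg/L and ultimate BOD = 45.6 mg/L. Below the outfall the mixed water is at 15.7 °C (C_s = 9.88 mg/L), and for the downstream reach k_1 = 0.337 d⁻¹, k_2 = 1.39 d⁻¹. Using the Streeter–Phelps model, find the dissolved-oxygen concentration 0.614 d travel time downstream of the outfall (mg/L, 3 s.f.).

Mixed DO = (16.2×9.28 + 2.04×0.689)/(16.2+2.04) = 151.7/18.24 = 8.319 mg/L.
Mixed L₀ = (16.2×3.07 + 2.04×45.6)/(18.24) = 142.8/18.24 = 7.827 mg/L.
Initial deficit D₀ = C_s − DO₀ = 9.88 − 8.319 = 1.561 mg/L.
D(0.614) = [0.337×7.827/(1.39−0.337)](e^(−0.337×0.614) − e^(−1.39×0.614)) + 1.561 e^(−1.39×0.614)
= 2.505 × (0.8131 − 0.4259) + 1.561 × 0.4259 = 1.635 mg/L.
DO = 9.88 − 1.635 = 8.245 mg/L.

DO ≈ 8.25 mg/L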